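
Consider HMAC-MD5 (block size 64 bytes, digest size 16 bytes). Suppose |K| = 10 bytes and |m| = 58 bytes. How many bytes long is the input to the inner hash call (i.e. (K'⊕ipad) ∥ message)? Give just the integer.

Key is 10 ≤ 64 bytes, zero-padded: |K'| = 64.
Inner input = (K'⊕ipad) ∥ m → 64 + 58 = 122 bytes.

122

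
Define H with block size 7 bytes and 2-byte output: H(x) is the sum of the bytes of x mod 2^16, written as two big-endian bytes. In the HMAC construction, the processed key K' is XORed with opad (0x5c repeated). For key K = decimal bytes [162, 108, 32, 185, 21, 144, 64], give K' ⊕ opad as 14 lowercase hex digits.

Key decimal bytes [162, 108, 32, 185, 21, 144, 64] = a2 6c 20 b9 15 90 40 is exactly B = 7 bytes: K' = a2 6c 20 b9 15 90 40.
XOR each byte with 0x5c: a2⊕5c=fe, 6c⊕5c=30, 20⊕5c=7c, b9⊕5c=e5, 15⊕5c=49, 90⊕5c=cc, 40⊕5c=1c.

fe307ce549cc1c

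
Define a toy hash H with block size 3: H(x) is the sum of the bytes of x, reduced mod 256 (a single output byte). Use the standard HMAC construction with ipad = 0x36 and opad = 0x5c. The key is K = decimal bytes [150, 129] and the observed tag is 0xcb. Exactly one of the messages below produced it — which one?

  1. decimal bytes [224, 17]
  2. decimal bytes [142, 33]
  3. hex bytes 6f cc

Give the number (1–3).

3

Key decimal bytes [150, 129] = 96 81 is 2 bytes ≤ B = 3; zero-pad to 3 bytes: K' = 96 81 00.
K' ⊕ ipad = a0 b7 36; K' ⊕ opad = ca dd 5c.
m1: inner = H(a0 b7 36 e0 11) = 7e; tag = H(ca dd 5c 7e) = 81
m2: inner = H(a0 b7 36 8e 21) = 3c; tag = H(ca dd 5c 3c) = 3f
m3: inner = H(a0 b7 36 6f cc) = c8; tag = H(ca dd 5c c8) = cb ← matches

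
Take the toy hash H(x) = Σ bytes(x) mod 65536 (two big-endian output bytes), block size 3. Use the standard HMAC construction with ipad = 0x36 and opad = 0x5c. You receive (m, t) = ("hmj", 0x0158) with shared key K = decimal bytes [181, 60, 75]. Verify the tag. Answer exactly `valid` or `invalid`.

invalid

Key decimal bytes [181, 60, 75] = b5 3c 4b is exactly B = 3 bytes: K' = b5 3c 4b.
K' ⊕ ipad = 83 0a 7d; K' ⊕ opad = e9 60 17.
Inner hash: sum = 131+10+125+104+109+106 = 585 → 02 49.
Outer hash (recomputed tag): sum = 233+96+23+2+73 = 427 → 01 ab.
Recomputed tag = 01ab; claimed = 0158 → mismatch.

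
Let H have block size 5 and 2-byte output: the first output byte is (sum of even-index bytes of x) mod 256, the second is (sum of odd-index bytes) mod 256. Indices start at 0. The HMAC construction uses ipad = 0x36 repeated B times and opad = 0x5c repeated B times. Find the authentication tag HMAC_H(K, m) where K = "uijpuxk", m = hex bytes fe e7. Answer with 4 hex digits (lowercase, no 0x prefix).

Key "uijpuxk" = 75 69 6a 70 75 78 6b is 7 bytes > B = 5, so hash it first: H(key) = bf 51, then zero-pad to 5 bytes: K' = bf 51 00 00 00.
K' ⊕ ipad = 89 67 36 36 36.  K' ⊕ opad = e3 0d 5c 5c 5c.
Inner input = (K'⊕ipad) ∥ m = 89 67 36 36 36 ∥ fe e7.
Inner hash: even-index sum = 476 mod 256 = 220; odd-index sum = 411 mod 256 = 155 → dc 9b.
Outer input = (K'⊕opad) ∥ inner = e3 0d 5c 5c 5c ∥ dc 9b.
Outer hash (tag): even-index sum = 566 mod 256 = 54; odd-index sum = 325 mod 256 = 69 → 36 45.

3645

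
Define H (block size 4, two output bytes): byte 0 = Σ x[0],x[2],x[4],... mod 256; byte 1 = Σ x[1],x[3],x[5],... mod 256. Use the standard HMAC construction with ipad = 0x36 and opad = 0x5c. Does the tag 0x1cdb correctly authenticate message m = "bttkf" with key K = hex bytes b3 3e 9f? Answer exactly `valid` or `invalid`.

Key hex bytes b3 3e 9f is 3 bytes ≤ B = 4; zero-pad to 4 bytes: K' = b3 3e 9f 00.
K' ⊕ ipad = 85 08 a9 36; K' ⊕ opad = ef 62 c3 5c.
Inner hash: even-index sum = 618 mod 256 = 106; odd-index sum = 285 mod 256 = 29 → 6a 1d.
Outer hash (recomputed tag): even-index sum = 540 mod 256 = 28; odd-index sum = 219 mod 256 = 219 → 1c db.
Recomputed tag = 1cdb; claimed = 1cdb → match.

valid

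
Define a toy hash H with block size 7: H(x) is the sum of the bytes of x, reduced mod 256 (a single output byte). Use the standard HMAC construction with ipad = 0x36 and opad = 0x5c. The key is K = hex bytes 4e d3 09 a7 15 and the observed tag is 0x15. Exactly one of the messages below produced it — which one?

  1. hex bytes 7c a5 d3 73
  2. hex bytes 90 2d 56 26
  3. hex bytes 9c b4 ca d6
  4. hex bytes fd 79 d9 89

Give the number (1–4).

1

Key hex bytes 4e d3 09 a7 15 is 5 bytes ≤ B = 7; zero-pad to 7 bytes: K' = 4e d3 09 a7 15 00 00.
K' ⊕ ipad = 78 e5 3f 91 23 36 36; K' ⊕ opad = 12 8f 55 fb 49 5c 5c.
m1: inner = H(78 e5 3f 91 23 36 36 7c a5 d3 73) = 23; tag = H(12 8f 55 fb 49 5c 5c 23) = 15 ← matches
m2: inner = H(78 e5 3f 91 23 36 36 90 2d 56 26) = f5; tag = H(12 8f 55 fb 49 5c 5c f5) = e7
m3: inner = H(78 e5 3f 91 23 36 36 9c b4 ca d6) = ac; tag = H(12 8f 55 fb 49 5c 5c ac) = 9e
m4: inner = H(78 e5 3f 91 23 36 36 fd 79 d9 89) = 94; tag = H(12 8f 55 fb 49 5c 5c 94) = 86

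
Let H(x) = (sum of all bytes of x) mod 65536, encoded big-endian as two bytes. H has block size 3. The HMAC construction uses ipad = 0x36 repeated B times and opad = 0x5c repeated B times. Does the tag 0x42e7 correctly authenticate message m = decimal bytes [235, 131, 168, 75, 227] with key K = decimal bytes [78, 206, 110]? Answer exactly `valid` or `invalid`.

invalid

Key decimal bytes [78, 206, 110] = 4e ce 6e is exactly B = 3 bytes: K' = 4e ce 6e.
K' ⊕ ipad = 78 f8 58; K' ⊕ opad = 12 92 32.
Inner hash: sum = 120+248+88+235+131+168+75+227 = 1292 → 05 0c.
Outer hash (recomputed tag): sum = 18+146+50+5+12 = 231 → 00 e7.
Recomputed tag = 00e7; claimed = 42e7 → mismatch.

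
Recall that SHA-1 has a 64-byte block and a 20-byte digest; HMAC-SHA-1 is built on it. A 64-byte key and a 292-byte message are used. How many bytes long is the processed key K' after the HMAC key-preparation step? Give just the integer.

64

Key is 64 ≤ 64 bytes, zero-padded: |K'| = 64.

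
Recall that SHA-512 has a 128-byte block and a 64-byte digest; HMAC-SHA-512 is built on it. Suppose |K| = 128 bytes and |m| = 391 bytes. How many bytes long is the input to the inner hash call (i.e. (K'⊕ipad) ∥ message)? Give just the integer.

519

Key is 128 ≤ 128 bytes, zero-padded: |K'| = 128.
Inner input = (K'⊕ipad) ∥ m → 128 + 391 = 519 bytes.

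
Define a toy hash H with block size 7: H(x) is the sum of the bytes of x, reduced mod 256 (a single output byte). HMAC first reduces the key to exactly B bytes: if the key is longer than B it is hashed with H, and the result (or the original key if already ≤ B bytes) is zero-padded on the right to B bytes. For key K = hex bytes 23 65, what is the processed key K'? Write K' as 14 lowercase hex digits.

Key hex bytes 23 65 is 2 bytes ≤ B = 7; zero-pad to 7 bytes: K' = 23 65 00 00 00 00 00.

23650000000000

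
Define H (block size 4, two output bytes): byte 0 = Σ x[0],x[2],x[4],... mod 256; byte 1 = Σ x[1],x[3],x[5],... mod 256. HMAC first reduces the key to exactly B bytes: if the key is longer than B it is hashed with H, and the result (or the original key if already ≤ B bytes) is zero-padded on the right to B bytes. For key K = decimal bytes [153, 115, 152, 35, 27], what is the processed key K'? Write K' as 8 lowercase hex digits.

4c960000

|K| = 5 > B = 4, so first hash the key.
H(K): even-index sum = 332 mod 256 = 76; odd-index sum = 150 mod 256 = 150 → 4c 96.
Zero-pad H(K) = 4c 96 to 4 bytes: K' = 4c 96 00 00.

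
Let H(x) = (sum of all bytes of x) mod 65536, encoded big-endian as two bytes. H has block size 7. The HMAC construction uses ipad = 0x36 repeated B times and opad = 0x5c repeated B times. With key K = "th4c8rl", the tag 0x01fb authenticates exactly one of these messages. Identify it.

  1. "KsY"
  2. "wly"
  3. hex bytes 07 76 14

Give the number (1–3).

Key "th4c8rl" = 74 68 34 63 38 72 6c is exactly B = 7 bytes: K' = 74 68 34 63 38 72 6c.
K' ⊕ ipad = 42 5e 02 55 0e 44 5a; K' ⊕ opad = 28 34 68 3f 64 2e 30.
m1: inner = H(42 5e 02 55 0e 44 5a 4b 73 59) = 02 ba; tag = H(28 34 68 3f 64 2e 30 02 ba) = 0281
m2: inner = H(42 5e 02 55 0e 44 5a 77 6c 79) = 02 ff; tag = H(28 34 68 3f 64 2e 30 02 ff) = 02c6
m3: inner = H(42 5e 02 55 0e 44 5a 07 76 14) = 02 34; tag = H(28 34 68 3f 64 2e 30 02 34) = 01fb ← matches

3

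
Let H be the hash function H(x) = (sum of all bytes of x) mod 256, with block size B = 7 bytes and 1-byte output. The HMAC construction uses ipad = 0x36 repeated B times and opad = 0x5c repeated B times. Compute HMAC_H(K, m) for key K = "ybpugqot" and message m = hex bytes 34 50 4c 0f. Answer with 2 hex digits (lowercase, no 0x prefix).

bf

Key "ybpugqot" = 79 62 70 75 67 71 6f 74 is 8 bytes > B = 7, so hash it first: H(key) = 7b, then zero-pad to 7 bytes: K' = 7b 00 00 00 00 00 00.
K' ⊕ ipad = 4d 36 36 36 36 36 36.  K' ⊕ opad = 27 5c 5c 5c 5c 5c 5c.
Inner input = (K'⊕ipad) ∥ m = 4d 36 36 36 36 36 36 ∥ 34 50 4c 0f.
Inner hash: sum = 77+54+54+54+54+54+54+52+80+76+15 = 624; mod 256 = 112 → 70.
Outer input = (K'⊕opad) ∥ inner = 27 5c 5c 5c 5c 5c 5c ∥ 70.
Outer hash (tag): sum = 39+92+92+92+92+92+92+112 = 703; mod 256 = 191 → bf.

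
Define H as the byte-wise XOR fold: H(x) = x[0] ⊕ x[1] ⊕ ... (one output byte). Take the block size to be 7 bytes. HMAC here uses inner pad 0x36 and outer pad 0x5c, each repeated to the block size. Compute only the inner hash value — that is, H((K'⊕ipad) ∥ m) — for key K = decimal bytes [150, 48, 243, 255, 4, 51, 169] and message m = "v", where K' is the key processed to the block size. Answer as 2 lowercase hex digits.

Key decimal bytes [150, 48, 243, 255, 4, 51, 169] = 96 30 f3 ff 04 33 a9 is exactly B = 7 bytes: K' = 96 30 f3 ff 04 33 a9.
K' ⊕ ipad = a0 06 c5 c9 32 05 9f.
Inner input = a0 06 c5 c9 32 05 9f ∥ 76.
Inner hash: XOR a0⊕06⊕c5⊕c9⊕32⊕05⊕9f⊕76 = 74.

74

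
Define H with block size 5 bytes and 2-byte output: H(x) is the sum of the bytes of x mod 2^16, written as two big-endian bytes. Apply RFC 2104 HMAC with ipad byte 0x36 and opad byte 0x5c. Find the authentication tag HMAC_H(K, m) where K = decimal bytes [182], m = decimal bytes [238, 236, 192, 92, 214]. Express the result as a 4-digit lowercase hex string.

0283

Key decimal bytes [182] = b6 is 1 byte ≤ B = 5; zero-pad to 5 bytes: K' = b6 00 00 00 00.
K' ⊕ ipad = 80 36 36 36 36.  K' ⊕ opad = ea 5c 5c 5c 5c.
Inner input = (K'⊕ipad) ∥ m = 80 36 36 36 36 ∥ ee ec c0 5c d6.
Inner hash: sum = 128+54+54+54+54+238+236+192+92+214 = 1316 → 05 24.
Outer input = (K'⊕opad) ∥ inner = ea 5c 5c 5c 5c ∥ 05 24.
Outer hash (tag): sum = 234+92+92+92+92+5+36 = 643 → 02 83.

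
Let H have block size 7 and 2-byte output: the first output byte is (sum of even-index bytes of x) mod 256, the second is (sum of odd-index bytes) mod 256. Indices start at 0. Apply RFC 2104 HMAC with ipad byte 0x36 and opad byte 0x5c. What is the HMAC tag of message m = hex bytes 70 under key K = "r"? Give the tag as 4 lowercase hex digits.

Key "r" = 72 is 1 byte ≤ B = 7; zero-pad to 7 bytes: K' = 72 00 00 00 00 00 00.
K' ⊕ ipad = 44 36 36 36 36 36 36.  K' ⊕ opad = 2e 5c 5c 5c 5c 5c 5c.
Inner input = (K'⊕ipad) ∥ m = 44 36 36 36 36 36 36 ∥ 70.
Inner hash: even-index sum = 230 mod 256 = 230; odd-index sum = 274 mod 256 = 18 → e6 12.
Outer input = (K'⊕opad) ∥ inner = 2e 5c 5c 5c 5c 5c 5c ∥ e6 12.
Outer hash (tag): even-index sum = 340 mod 256 = 84; odd-index sum = 506 mod 256 = 250 → 54 fa.

54fa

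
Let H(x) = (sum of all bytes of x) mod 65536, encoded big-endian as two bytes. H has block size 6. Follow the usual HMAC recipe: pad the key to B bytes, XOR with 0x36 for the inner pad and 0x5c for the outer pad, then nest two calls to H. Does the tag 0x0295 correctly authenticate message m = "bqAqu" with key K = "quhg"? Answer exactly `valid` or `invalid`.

Key "quhg" = 71 75 68 67 is 4 bytes ≤ B = 6; zero-pad to 6 bytes: K' = 71 75 68 67 00 00.
K' ⊕ ipad = 47 43 5e 51 36 36; K' ⊕ opad = 2d 29 34 3b 5c 5c.
Inner hash: sum = 71+67+94+81+54+54+98+113+65+113+117 = 927 → 03 9f.
Outer hash (recomputed tag): sum = 45+41+52+59+92+92+3+159 = 543 → 02 1f.
Recomputed tag = 021f; claimed = 0295 → mismatch.

invalid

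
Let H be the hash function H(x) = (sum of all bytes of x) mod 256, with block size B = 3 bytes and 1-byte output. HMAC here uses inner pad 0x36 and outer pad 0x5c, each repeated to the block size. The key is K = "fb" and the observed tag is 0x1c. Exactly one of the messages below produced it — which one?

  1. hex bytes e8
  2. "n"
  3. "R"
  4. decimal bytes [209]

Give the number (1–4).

2

Key "fb" = 66 62 is 2 bytes ≤ B = 3; zero-pad to 3 bytes: K' = 66 62 00.
K' ⊕ ipad = 50 54 36; K' ⊕ opad = 3a 3e 5c.
m1: inner = H(50 54 36 e8) = c2; tag = H(3a 3e 5c c2) = 96
m2: inner = H(50 54 36 6e) = 48; tag = H(3a 3e 5c 48) = 1c ← matches
m3: inner = H(50 54 36 52) = 2c; tag = H(3a 3e 5c 2c) = 00
m4: inner = H(50 54 36 d1) = ab; tag = H(3a 3e 5c ab) = 7f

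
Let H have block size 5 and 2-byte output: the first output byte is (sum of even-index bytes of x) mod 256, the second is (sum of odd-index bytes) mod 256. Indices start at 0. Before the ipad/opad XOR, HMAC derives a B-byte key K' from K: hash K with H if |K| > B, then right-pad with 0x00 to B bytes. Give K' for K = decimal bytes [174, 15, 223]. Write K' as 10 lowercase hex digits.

ae0fdf0000

Key decimal bytes [174, 15, 223] = ae 0f df is 3 bytes ≤ B = 5; zero-pad to 5 bytes: K' = ae 0f df 00 00.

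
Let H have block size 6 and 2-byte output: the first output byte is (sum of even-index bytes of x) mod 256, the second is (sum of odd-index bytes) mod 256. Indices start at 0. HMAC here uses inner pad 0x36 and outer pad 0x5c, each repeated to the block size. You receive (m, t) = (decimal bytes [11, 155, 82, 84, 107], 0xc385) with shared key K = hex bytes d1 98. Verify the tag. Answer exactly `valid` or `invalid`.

Key hex bytes d1 98 is 2 bytes ≤ B = 6; zero-pad to 6 bytes: K' = d1 98 00 00 00 00.
K' ⊕ ipad = e7 ae 36 36 36 36; K' ⊕ opad = 8d c4 5c 5c 5c 5c.
Inner hash: even-index sum = 539 mod 256 = 27; odd-index sum = 521 mod 256 = 9 → 1b 09.
Outer hash (recomputed tag): even-index sum = 352 mod 256 = 96; odd-index sum = 389 mod 256 = 133 → 60 85.
Recomputed tag = 6085; claimed = c385 → mismatch.

invalid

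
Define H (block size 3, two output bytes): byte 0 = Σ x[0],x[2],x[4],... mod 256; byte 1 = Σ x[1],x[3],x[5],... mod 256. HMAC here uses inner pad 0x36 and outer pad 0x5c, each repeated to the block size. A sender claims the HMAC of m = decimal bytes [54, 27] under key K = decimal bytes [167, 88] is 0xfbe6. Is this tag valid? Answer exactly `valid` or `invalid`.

Key decimal bytes [167, 88] = a7 58 is 2 bytes ≤ B = 3; zero-pad to 3 bytes: K' = a7 58 00.
K' ⊕ ipad = 91 6e 36; K' ⊕ opad = fb 04 5c.
Inner hash: even-index sum = 226 mod 256 = 226; odd-index sum = 164 mod 256 = 164 → e2 a4.
Outer hash (recomputed tag): even-index sum = 507 mod 256 = 251; odd-index sum = 230 mod 256 = 230 → fb e6.
Recomputed tag = fbe6; claimed = fbe6 → match.

valid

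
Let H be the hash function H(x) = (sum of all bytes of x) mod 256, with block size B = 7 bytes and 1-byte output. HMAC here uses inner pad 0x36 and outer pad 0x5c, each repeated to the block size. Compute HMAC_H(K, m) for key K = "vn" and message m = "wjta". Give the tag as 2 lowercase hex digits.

Key "vn" = 76 6e is 2 bytes ≤ B = 7; zero-pad to 7 bytes: K' = 76 6e 00 00 00 00 00.
K' ⊕ ipad = 40 58 36 36 36 36 36.  K' ⊕ opad = 2a 32 5c 5c 5c 5c 5c.
Inner input = (K'⊕ipad) ∥ m = 40 58 36 36 36 36 36 ∥ 77 6a 74 61.
Inner hash: sum = 64+88+54+54+54+54+54+119+106+116+97 = 860; mod 256 = 92 → 5c.
Outer input = (K'⊕opad) ∥ inner = 2a 32 5c 5c 5c 5c 5c ∥ 5c.
Outer hash (tag): sum = 42+50+92+92+92+92+92+92 = 644; mod 256 = 132 → 84.

84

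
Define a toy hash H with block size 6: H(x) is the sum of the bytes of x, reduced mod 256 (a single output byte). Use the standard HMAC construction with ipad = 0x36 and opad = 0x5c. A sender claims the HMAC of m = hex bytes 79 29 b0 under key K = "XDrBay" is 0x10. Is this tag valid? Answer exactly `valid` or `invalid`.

Key "XDrBay" = 58 44 72 42 61 79 is exactly B = 6 bytes: K' = 58 44 72 42 61 79.
K' ⊕ ipad = 6e 72 44 74 57 4f; K' ⊕ opad = 04 18 2e 1e 3d 25.
Inner hash: sum = 110+114+68+116+87+79+121+41+176 = 912; mod 256 = 144 → 90.
Outer hash (recomputed tag): sum = 4+24+46+30+61+37+144 = 346; mod 256 = 90 → 5a.
Recomputed tag = 5a; claimed = 10 → mismatch.

invalid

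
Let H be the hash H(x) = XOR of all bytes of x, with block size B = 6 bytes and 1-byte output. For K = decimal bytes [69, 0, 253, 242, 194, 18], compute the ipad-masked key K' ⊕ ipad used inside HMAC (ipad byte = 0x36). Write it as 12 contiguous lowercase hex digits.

7336cbc4f424

Key decimal bytes [69, 0, 253, 242, 194, 18] = 45 00 fd f2 c2 12 is exactly B = 6 bytes: K' = 45 00 fd f2 c2 12.
XOR each byte with 0x36: 45⊕36=73, 00⊕36=36, fd⊕36=cb, f2⊕36=c4, c2⊕36=f4, 12⊕36=24.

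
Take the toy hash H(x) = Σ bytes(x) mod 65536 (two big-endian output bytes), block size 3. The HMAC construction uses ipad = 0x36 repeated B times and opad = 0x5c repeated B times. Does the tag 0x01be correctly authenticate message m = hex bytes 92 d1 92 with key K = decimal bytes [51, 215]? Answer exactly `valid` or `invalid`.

invalid

Key decimal bytes [51, 215] = 33 d7 is 2 bytes ≤ B = 3; zero-pad to 3 bytes: K' = 33 d7 00.
K' ⊕ ipad = 05 e1 36; K' ⊕ opad = 6f 8b 5c.
Inner hash: sum = 5+225+54+146+209+146 = 785 → 03 11.
Outer hash (recomputed tag): sum = 111+139+92+3+17 = 362 → 01 6a.
Recomputed tag = 016a; claimed = 01be → mismatch.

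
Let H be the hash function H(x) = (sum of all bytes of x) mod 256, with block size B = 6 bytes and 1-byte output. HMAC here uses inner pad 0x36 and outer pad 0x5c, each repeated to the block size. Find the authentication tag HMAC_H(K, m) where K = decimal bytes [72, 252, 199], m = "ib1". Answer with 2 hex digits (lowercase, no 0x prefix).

Key decimal bytes [72, 252, 199] = 48 fc c7 is 3 bytes ≤ B = 6; zero-pad to 6 bytes: K' = 48 fc c7 00 00 00.
K' ⊕ ipad = 7e ca f1 36 36 36.  K' ⊕ opad = 14 a0 9b 5c 5c 5c.
Inner input = (K'⊕ipad) ∥ m = 7e ca f1 36 36 36 ∥ 69 62 31.
Inner hash: sum = 126+202+241+54+54+54+105+98+49 = 983; mod 256 = 215 → d7.
Outer input = (K'⊕opad) ∥ inner = 14 a0 9b 5c 5c 5c ∥ d7.
Outer hash (tag): sum = 20+160+155+92+92+92+215 = 826; mod 256 = 58 → 3a.

3a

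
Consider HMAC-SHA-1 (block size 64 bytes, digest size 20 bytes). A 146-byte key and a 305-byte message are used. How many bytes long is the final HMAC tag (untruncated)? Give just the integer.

20

The tag is one SHA-1 digest: 20 bytes.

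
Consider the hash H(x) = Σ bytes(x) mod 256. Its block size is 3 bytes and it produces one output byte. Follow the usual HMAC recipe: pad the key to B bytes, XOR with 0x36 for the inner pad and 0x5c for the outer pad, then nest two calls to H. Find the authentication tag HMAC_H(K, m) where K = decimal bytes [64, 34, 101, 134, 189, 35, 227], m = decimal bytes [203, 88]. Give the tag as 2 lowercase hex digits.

Key decimal bytes [64, 34, 101, 134, 189, 35, 227] = 40 22 65 86 bd 23 e3 is 7 bytes > B = 3, so hash it first: H(key) = 10, then zero-pad to 3 bytes: K' = 10 00 00.
K' ⊕ ipad = 26 36 36.  K' ⊕ opad = 4c 5c 5c.
Inner input = (K'⊕ipad) ∥ m = 26 36 36 ∥ cb 58.
Inner hash: sum = 38+54+54+203+88 = 437; mod 256 = 181 → b5.
Outer input = (K'⊕opad) ∥ inner = 4c 5c 5c ∥ b5.
Outer hash (tag): sum = 76+92+92+181 = 441; mod 256 = 185 → b9.

b9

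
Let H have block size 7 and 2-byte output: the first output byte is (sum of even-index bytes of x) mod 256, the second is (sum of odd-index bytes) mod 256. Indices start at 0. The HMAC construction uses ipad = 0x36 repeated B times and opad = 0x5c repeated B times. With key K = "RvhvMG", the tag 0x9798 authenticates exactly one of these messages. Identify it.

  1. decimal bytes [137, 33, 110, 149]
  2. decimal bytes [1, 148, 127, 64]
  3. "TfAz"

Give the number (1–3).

1

Key "RvhvMG" = 52 76 68 76 4d 47 is 6 bytes ≤ B = 7; zero-pad to 7 bytes: K' = 52 76 68 76 4d 47 00.
K' ⊕ ipad = 64 40 5e 40 7b 71 36; K' ⊕ opad = 0e 2a 34 2a 11 1b 5c.
m1: inner = H(64 40 5e 40 7b 71 36 89 21 6e 95) = 29 e8; tag = H(0e 2a 34 2a 11 1b 5c 29 e8) = 9798 ← matches
m2: inner = H(64 40 5e 40 7b 71 36 01 94 7f 40) = 47 71; tag = H(0e 2a 34 2a 11 1b 5c 47 71) = 20b6
m3: inner = H(64 40 5e 40 7b 71 36 54 66 41 7a) = 53 86; tag = H(0e 2a 34 2a 11 1b 5c 53 86) = 35c2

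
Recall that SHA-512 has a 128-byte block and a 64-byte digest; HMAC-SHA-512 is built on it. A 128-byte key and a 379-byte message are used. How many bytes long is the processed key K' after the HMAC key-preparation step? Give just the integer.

128

Key is 128 ≤ 128 bytes, zero-padded: |K'| = 128.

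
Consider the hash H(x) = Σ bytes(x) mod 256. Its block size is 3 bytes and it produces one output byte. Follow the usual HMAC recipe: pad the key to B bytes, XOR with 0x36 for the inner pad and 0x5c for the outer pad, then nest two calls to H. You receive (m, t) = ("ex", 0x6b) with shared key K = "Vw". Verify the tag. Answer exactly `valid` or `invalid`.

invalid

Key "Vw" = 56 77 is 2 bytes ≤ B = 3; zero-pad to 3 bytes: K' = 56 77 00.
K' ⊕ ipad = 60 41 36; K' ⊕ opad = 0a 2b 5c.
Inner hash: sum = 96+65+54+101+120 = 436; mod 256 = 180 → b4.
Outer hash (recomputed tag): sum = 10+43+92+180 = 325; mod 256 = 69 → 45.
Recomputed tag = 45; claimed = 6b → mismatch.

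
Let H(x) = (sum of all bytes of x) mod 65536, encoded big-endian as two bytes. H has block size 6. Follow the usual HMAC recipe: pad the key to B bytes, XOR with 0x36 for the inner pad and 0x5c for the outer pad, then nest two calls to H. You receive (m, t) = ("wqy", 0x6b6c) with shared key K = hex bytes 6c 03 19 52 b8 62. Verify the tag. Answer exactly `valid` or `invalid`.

Key hex bytes 6c 03 19 52 b8 62 is exactly B = 6 bytes: K' = 6c 03 19 52 b8 62.
K' ⊕ ipad = 5a 35 2f 64 8e 54; K' ⊕ opad = 30 5f 45 0e e4 3e.
Inner hash: sum = 90+53+47+100+142+84+119+113+121 = 869 → 03 65.
Outer hash (recomputed tag): sum = 48+95+69+14+228+62+3+101 = 620 → 02 6c.
Recomputed tag = 026c; claimed = 6b6c → mismatch.

invalid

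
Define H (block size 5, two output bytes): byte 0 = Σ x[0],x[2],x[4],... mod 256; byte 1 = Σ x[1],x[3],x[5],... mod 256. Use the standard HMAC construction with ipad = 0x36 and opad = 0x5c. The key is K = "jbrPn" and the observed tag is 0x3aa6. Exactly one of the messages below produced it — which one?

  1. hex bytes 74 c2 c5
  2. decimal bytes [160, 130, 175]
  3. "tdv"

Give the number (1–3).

Key "jbrPn" = 6a 62 72 50 6e is exactly B = 5 bytes: K' = 6a 62 72 50 6e.
K' ⊕ ipad = 5c 54 44 66 58; K' ⊕ opad = 36 3e 2e 0c 32.
m1: inner = H(5c 54 44 66 58 74 c2 c5) = ba f3; tag = H(36 3e 2e 0c 32 ba f3) = 8904
m2: inner = H(5c 54 44 66 58 a0 82 af) = 7a 09; tag = H(36 3e 2e 0c 32 7a 09) = 9fc4
m3: inner = H(5c 54 44 66 58 74 64 76) = 5c a4; tag = H(36 3e 2e 0c 32 5c a4) = 3aa6 ← matches

3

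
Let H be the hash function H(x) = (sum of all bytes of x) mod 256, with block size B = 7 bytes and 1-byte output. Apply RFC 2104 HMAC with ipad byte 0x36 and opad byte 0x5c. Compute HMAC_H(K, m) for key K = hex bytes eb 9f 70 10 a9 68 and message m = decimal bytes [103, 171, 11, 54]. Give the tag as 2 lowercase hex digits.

ef

Key hex bytes eb 9f 70 10 a9 68 is 6 bytes ≤ B = 7; zero-pad to 7 bytes: K' = eb 9f 70 10 a9 68 00.
K' ⊕ ipad = dd a9 46 26 9f 5e 36.  K' ⊕ opad = b7 c3 2c 4c f5 34 5c.
Inner input = (K'⊕ipad) ∥ m = dd a9 46 26 9f 5e 36 ∥ 67 ab 0b 36.
Inner hash: sum = 221+169+70+38+159+94+54+103+171+11+54 = 1144; mod 256 = 120 → 78.
Outer input = (K'⊕opad) ∥ inner = b7 c3 2c 4c f5 34 5c ∥ 78.
Outer hash (tag): sum = 183+195+44+76+245+52+92+120 = 1007; mod 256 = 239 → ef.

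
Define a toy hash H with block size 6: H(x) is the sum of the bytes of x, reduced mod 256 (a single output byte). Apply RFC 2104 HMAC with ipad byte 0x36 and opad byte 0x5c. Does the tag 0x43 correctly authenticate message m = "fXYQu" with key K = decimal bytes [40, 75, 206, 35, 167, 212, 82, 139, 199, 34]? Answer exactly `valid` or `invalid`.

Key decimal bytes [40, 75, 206, 35, 167, 212, 82, 139, 199, 34] = 28 4b ce 23 a7 d4 52 8b c7 22 is 10 bytes > B = 6, so hash it first: H(key) = a5, then zero-pad to 6 bytes: K' = a5 00 00 00 00 00.
K' ⊕ ipad = 93 36 36 36 36 36; K' ⊕ opad = f9 5c 5c 5c 5c 5c.
Inner hash: sum = 147+54+54+54+54+54+102+88+89+81+117 = 894; mod 256 = 126 → 7e.
Outer hash (recomputed tag): sum = 249+92+92+92+92+92+126 = 835; mod 256 = 67 → 43.
Recomputed tag = 43; claimed = 43 → match.

valid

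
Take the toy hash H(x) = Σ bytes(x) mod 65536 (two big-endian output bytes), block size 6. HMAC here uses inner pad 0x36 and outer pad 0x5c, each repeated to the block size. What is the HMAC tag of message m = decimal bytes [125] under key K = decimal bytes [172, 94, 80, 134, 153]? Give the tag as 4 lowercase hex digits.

Key decimal bytes [172, 94, 80, 134, 153] = ac 5e 50 86 99 is 5 bytes ≤ B = 6; zero-pad to 6 bytes: K' = ac 5e 50 86 99 00.
K' ⊕ ipad = 9a 68 66 b0 af 36.  K' ⊕ opad = f0 02 0c da c5 5c.
Inner input = (K'⊕ipad) ∥ m = 9a 68 66 b0 af 36 ∥ 7d.
Inner hash: sum = 154+104+102+176+175+54+125 = 890 → 03 7a.
Outer input = (K'⊕opad) ∥ inner = f0 02 0c da c5 5c ∥ 03 7a.
Outer hash (tag): sum = 240+2+12+218+197+92+3+122 = 886 → 03 76.

0376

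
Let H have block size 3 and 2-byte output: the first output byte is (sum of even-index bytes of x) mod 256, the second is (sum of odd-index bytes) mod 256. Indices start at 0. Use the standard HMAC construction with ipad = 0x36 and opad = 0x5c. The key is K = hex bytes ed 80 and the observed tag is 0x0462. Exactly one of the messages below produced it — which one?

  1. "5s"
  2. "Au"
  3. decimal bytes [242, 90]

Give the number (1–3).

Key hex bytes ed 80 is 2 bytes ≤ B = 3; zero-pad to 3 bytes: K' = ed 80 00.
K' ⊕ ipad = db b6 36; K' ⊕ opad = b1 dc 5c.
m1: inner = H(db b6 36 35 73) = 84 eb; tag = H(b1 dc 5c 84 eb) = f860
m2: inner = H(db b6 36 41 75) = 86 f7; tag = H(b1 dc 5c 86 f7) = 0462 ← matches
m3: inner = H(db b6 36 f2 5a) = 6b a8; tag = H(b1 dc 5c 6b a8) = b547

2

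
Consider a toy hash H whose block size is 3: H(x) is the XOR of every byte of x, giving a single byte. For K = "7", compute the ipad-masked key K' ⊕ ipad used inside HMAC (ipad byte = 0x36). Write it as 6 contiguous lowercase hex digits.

Key "7" = 37 is 1 byte ≤ B = 3; zero-pad to 3 bytes: K' = 37 00 00.
XOR each byte with 0x36: 37⊕36=01, 00⊕36=36, 00⊕36=36.

013636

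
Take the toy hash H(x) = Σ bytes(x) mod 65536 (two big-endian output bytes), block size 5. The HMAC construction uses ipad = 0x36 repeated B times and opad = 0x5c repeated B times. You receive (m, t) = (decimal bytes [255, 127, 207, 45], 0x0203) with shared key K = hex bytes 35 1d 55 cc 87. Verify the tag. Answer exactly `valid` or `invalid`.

invalid

Key hex bytes 35 1d 55 cc 87 is exactly B = 5 bytes: K' = 35 1d 55 cc 87.
K' ⊕ ipad = 03 2b 63 fa b1; K' ⊕ opad = 69 41 09 90 db.
Inner hash: sum = 3+43+99+250+177+255+127+207+45 = 1206 → 04 b6.
Outer hash (recomputed tag): sum = 105+65+9+144+219+4+182 = 728 → 02 d8.
Recomputed tag = 02d8; claimed = 0203 → mismatch.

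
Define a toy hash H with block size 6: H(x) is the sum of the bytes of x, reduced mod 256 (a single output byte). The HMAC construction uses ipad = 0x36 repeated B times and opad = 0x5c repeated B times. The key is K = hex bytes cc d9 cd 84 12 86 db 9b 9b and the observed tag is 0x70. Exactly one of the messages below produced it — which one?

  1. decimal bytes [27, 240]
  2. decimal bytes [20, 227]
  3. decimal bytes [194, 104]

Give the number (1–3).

Key hex bytes cc d9 cd 84 12 86 db 9b 9b is 9 bytes > B = 6, so hash it first: H(key) = 9f, then zero-pad to 6 bytes: K' = 9f 00 00 00 00 00.
K' ⊕ ipad = a9 36 36 36 36 36; K' ⊕ opad = c3 5c 5c 5c 5c 5c.
m1: inner = H(a9 36 36 36 36 36 1b f0) = c2; tag = H(c3 5c 5c 5c 5c 5c c2) = 51
m2: inner = H(a9 36 36 36 36 36 14 e3) = ae; tag = H(c3 5c 5c 5c 5c 5c ae) = 3d
m3: inner = H(a9 36 36 36 36 36 c2 68) = e1; tag = H(c3 5c 5c 5c 5c 5c e1) = 70 ← matches

3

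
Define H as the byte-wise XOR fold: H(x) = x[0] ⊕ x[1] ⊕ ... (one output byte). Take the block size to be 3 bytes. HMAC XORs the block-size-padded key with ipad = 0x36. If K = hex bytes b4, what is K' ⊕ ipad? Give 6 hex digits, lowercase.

823636

Key hex bytes b4 is 1 byte ≤ B = 3; zero-pad to 3 bytes: K' = b4 00 00.
XOR each byte with 0x36: b4⊕36=82, 00⊕36=36, 00⊕36=36.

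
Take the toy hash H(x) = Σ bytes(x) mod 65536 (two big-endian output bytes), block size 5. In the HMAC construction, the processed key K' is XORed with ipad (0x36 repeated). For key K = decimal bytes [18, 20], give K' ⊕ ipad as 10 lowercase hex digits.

Key decimal bytes [18, 20] = 12 14 is 2 bytes ≤ B = 5; zero-pad to 5 bytes: K' = 12 14 00 00 00.
XOR each byte with 0x36: 12⊕36=24, 14⊕36=22, 00⊕36=36, 00⊕36=36, 00⊕36=36.

2422363636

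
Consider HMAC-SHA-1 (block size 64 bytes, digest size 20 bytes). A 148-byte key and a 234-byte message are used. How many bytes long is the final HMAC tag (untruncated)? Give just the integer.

The tag is one SHA-1 digest: 20 bytes.

20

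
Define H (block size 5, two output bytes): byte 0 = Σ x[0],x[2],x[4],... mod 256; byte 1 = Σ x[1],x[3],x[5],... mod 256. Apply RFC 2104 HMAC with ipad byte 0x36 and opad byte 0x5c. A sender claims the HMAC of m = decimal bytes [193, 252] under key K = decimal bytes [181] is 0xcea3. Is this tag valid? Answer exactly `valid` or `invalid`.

Key decimal bytes [181] = b5 is 1 byte ≤ B = 5; zero-pad to 5 bytes: K' = b5 00 00 00 00.
K' ⊕ ipad = 83 36 36 36 36; K' ⊕ opad = e9 5c 5c 5c 5c.
Inner hash: even-index sum = 491 mod 256 = 235; odd-index sum = 301 mod 256 = 45 → eb 2d.
Outer hash (recomputed tag): even-index sum = 462 mod 256 = 206; odd-index sum = 419 mod 256 = 163 → ce a3.
Recomputed tag = cea3; claimed = cea3 → match.

valid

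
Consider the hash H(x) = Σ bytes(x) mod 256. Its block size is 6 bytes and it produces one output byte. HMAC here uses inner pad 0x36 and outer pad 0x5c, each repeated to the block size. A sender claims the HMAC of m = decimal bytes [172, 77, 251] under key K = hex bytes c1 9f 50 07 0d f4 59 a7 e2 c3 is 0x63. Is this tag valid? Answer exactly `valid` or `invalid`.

Key hex bytes c1 9f 50 07 0d f4 59 a7 e2 c3 is 10 bytes > B = 6, so hash it first: H(key) = 5d, then zero-pad to 6 bytes: K' = 5d 00 00 00 00 00.
K' ⊕ ipad = 6b 36 36 36 36 36; K' ⊕ opad = 01 5c 5c 5c 5c 5c.
Inner hash: sum = 107+54+54+54+54+54+172+77+251 = 877; mod 256 = 109 → 6d.
Outer hash (recomputed tag): sum = 1+92+92+92+92+92+109 = 570; mod 256 = 58 → 3a.
Recomputed tag = 3a; claimed = 63 → mismatch.

invalid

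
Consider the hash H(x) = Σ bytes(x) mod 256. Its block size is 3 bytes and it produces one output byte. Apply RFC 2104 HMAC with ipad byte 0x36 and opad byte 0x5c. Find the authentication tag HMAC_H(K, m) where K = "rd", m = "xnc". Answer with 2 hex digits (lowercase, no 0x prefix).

d7

Key "rd" = 72 64 is 2 bytes ≤ B = 3; zero-pad to 3 bytes: K' = 72 64 00.
K' ⊕ ipad = 44 52 36.  K' ⊕ opad = 2e 38 5c.
Inner input = (K'⊕ipad) ∥ m = 44 52 36 ∥ 78 6e 63.
Inner hash: sum = 68+82+54+120+110+99 = 533; mod 256 = 21 → 15.
Outer input = (K'⊕opad) ∥ inner = 2e 38 5c ∥ 15.
Outer hash (tag): sum = 46+56+92+21 = 215 → d7.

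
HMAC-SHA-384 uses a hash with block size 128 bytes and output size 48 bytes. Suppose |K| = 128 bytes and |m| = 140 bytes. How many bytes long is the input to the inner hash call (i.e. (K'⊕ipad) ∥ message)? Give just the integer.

268

Key is 128 ≤ 128 bytes, zero-padded: |K'| = 128.
Inner input = (K'⊕ipad) ∥ m → 128 + 140 = 268 bytes.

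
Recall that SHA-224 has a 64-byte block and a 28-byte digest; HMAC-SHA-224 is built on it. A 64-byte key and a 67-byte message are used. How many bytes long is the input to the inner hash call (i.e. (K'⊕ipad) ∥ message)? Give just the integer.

131

Key is 64 ≤ 64 bytes, zero-padded: |K'| = 64.
Inner input = (K'⊕ipad) ∥ m → 64 + 67 = 131 bytes.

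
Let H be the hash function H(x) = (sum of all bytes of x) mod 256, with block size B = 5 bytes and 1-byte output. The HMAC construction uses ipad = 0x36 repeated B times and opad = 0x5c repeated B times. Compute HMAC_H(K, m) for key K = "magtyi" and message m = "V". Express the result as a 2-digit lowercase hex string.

32

Key "magtyi" = 6d 61 67 74 79 69 is 6 bytes > B = 5, so hash it first: H(key) = 8b, then zero-pad to 5 bytes: K' = 8b 00 00 00 00.
K' ⊕ ipad = bd 36 36 36 36.  K' ⊕ opad = d7 5c 5c 5c 5c.
Inner input = (K'⊕ipad) ∥ m = bd 36 36 36 36 ∥ 56.
Inner hash: sum = 189+54+54+54+54+86 = 491; mod 256 = 235 → eb.
Outer input = (K'⊕opad) ∥ inner = d7 5c 5c 5c 5c ∥ eb.
Outer hash (tag): sum = 215+92+92+92+92+235 = 818; mod 256 = 50 → 32.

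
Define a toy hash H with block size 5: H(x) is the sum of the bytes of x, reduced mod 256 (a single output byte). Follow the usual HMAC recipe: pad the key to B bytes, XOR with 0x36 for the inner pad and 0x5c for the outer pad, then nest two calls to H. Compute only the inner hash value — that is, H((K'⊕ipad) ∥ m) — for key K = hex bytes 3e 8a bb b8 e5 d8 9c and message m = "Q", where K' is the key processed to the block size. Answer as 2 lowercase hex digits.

Key hex bytes 3e 8a bb b8 e5 d8 9c is 7 bytes > B = 5, so hash it first: H(key) = 94, then zero-pad to 5 bytes: K' = 94 00 00 00 00.
K' ⊕ ipad = a2 36 36 36 36.
Inner input = a2 36 36 36 36 ∥ 51.
Inner hash: sum = 162+54+54+54+54+81 = 459; mod 256 = 203 → cb.

cb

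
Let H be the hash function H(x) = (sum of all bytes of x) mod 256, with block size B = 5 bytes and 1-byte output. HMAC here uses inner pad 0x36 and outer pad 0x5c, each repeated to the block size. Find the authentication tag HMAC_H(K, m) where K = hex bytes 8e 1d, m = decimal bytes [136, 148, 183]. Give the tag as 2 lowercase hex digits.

7f

Key hex bytes 8e 1d is 2 bytes ≤ B = 5; zero-pad to 5 bytes: K' = 8e 1d 00 00 00.
K' ⊕ ipad = b8 2b 36 36 36.  K' ⊕ opad = d2 41 5c 5c 5c.
Inner input = (K'⊕ipad) ∥ m = b8 2b 36 36 36 ∥ 88 94 b7.
Inner hash: sum = 184+43+54+54+54+136+148+183 = 856; mod 256 = 88 → 58.
Outer input = (K'⊕opad) ∥ inner = d2 41 5c 5c 5c ∥ 58.
Outer hash (tag): sum = 210+65+92+92+92+88 = 639; mod 256 = 127 → 7f.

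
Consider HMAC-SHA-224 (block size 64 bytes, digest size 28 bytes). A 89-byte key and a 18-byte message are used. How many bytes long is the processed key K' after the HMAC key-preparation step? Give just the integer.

64

Key is 89 > 64 bytes, so it is hashed to 28 bytes then zero-padded to 64: |K'| = 64.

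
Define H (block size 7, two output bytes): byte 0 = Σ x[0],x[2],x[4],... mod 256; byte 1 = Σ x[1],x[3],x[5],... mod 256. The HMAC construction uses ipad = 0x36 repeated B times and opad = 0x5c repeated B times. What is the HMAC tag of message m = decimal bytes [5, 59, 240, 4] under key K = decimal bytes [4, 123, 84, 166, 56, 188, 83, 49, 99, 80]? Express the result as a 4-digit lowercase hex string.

f70b

Key decimal bytes [4, 123, 84, 166, 56, 188, 83, 49, 99, 80] = 04 7b 54 a6 38 bc 53 31 63 50 is 10 bytes > B = 7, so hash it first: H(key) = 46 5e, then zero-pad to 7 bytes: K' = 46 5e 00 00 00 00 00.
K' ⊕ ipad = 70 68 36 36 36 36 36.  K' ⊕ opad = 1a 02 5c 5c 5c 5c 5c.
Inner input = (K'⊕ipad) ∥ m = 70 68 36 36 36 36 36 ∥ 05 3b f0 04.
Inner hash: even-index sum = 337 mod 256 = 81; odd-index sum = 457 mod 256 = 201 → 51 c9.
Outer input = (K'⊕opad) ∥ inner = 1a 02 5c 5c 5c 5c 5c ∥ 51 c9.
Outer hash (tag): even-index sum = 503 mod 256 = 247; odd-index sum = 267 mod 256 = 11 → f7 0b.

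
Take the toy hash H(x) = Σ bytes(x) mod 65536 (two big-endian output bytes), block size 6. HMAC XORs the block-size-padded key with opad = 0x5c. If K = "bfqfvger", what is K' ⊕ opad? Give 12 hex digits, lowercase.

Key "bfqfvger" = 62 66 71 66 76 67 65 72 is 8 bytes > B = 6, so hash it first: H(key) = 03 53, then zero-pad to 6 bytes: K' = 03 53 00 00 00 00.
XOR each byte with 0x5c: 03⊕5c=5f, 53⊕5c=0f, 00⊕5c=5c, 00⊕5c=5c, 00⊕5c=5c, 00⊕5c=5c.

5f0f5c5c5c5c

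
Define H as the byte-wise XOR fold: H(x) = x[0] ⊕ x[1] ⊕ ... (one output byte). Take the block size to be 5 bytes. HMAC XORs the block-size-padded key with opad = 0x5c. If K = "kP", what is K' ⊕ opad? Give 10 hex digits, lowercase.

Key "kP" = 6b 50 is 2 bytes ≤ B = 5; zero-pad to 5 bytes: K' = 6b 50 00 00 00.
XOR each byte with 0x5c: 6b⊕5c=37, 50⊕5c=0c, 00⊕5c=5c, 00⊕5c=5c, 00⊕5c=5c.

370c5c5c5c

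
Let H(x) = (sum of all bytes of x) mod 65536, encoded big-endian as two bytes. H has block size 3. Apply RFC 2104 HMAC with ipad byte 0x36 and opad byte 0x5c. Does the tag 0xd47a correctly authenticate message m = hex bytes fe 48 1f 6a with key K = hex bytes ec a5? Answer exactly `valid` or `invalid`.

invalid

Key hex bytes ec a5 is 2 bytes ≤ B = 3; zero-pad to 3 bytes: K' = ec a5 00.
K' ⊕ ipad = da 93 36; K' ⊕ opad = b0 f9 5c.
Inner hash: sum = 218+147+54+254+72+31+106 = 882 → 03 72.
Outer hash (recomputed tag): sum = 176+249+92+3+114 = 634 → 02 7a.
Recomputed tag = 027a; claimed = d47a → mismatch.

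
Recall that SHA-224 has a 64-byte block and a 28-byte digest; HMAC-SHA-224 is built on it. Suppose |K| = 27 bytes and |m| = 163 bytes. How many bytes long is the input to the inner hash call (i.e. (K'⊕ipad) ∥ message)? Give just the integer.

Key is 27 ≤ 64 bytes, zero-padded: |K'| = 64.
Inner input = (K'⊕ipad) ∥ m → 64 + 163 = 227 bytes.

227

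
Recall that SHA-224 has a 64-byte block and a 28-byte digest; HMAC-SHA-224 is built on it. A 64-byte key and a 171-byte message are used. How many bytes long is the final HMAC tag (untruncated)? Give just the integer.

The tag is one SHA-224 digest: 28 bytes.

28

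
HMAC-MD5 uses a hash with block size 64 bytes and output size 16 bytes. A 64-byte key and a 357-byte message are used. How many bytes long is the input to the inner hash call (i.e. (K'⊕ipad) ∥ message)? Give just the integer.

Key is 64 ≤ 64 bytes, zero-padded: |K'| = 64.
Inner input = (K'⊕ipad) ∥ m → 64 + 357 = 421 bytes.

421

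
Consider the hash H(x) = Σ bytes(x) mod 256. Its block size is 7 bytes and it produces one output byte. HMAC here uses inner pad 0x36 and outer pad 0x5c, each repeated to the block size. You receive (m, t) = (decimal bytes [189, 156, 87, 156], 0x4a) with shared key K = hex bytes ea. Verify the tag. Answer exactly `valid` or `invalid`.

valid

Key hex bytes ea is 1 byte ≤ B = 7; zero-pad to 7 bytes: K' = ea 00 00 00 00 00 00.
K' ⊕ ipad = dc 36 36 36 36 36 36; K' ⊕ opad = b6 5c 5c 5c 5c 5c 5c.
Inner hash: sum = 220+54+54+54+54+54+54+189+156+87+156 = 1132; mod 256 = 108 → 6c.
Outer hash (recomputed tag): sum = 182+92+92+92+92+92+92+108 = 842; mod 256 = 74 → 4a.
Recomputed tag = 4a; claimed = 4a → match.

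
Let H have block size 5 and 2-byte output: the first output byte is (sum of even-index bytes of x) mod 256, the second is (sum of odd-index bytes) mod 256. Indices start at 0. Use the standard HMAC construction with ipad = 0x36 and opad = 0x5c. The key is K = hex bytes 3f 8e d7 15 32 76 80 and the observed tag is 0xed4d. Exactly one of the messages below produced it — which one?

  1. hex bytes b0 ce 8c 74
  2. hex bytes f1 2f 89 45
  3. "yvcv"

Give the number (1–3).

1

Key hex bytes 3f 8e d7 15 32 76 80 is 7 bytes > B = 5, so hash it first: H(key) = c8 19, then zero-pad to 5 bytes: K' = c8 19 00 00 00.
K' ⊕ ipad = fe 2f 36 36 36; K' ⊕ opad = 94 45 5c 5c 5c.
m1: inner = H(fe 2f 36 36 36 b0 ce 8c 74) = ac a1; tag = H(94 45 5c 5c 5c ac a1) = ed4d ← matches
m2: inner = H(fe 2f 36 36 36 f1 2f 89 45) = de df; tag = H(94 45 5c 5c 5c de df) = 2b7f
m3: inner = H(fe 2f 36 36 36 79 76 63 76) = 56 41; tag = H(94 45 5c 5c 5c 56 41) = 8df7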